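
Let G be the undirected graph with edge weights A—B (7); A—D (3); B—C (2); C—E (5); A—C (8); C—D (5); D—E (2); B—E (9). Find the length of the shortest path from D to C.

Some routes from D to C:
D - C: 5
D - E - C: 2 + 5 = 7
D - A - C: 3 + 8 = 11
Best route has total 5.

5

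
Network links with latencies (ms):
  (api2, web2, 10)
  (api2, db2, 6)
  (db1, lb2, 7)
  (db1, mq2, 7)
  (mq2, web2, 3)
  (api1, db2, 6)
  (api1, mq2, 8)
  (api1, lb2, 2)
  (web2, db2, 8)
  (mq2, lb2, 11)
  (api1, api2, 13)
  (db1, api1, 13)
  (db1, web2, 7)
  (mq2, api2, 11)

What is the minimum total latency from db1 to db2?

Checking several routes:
db1→mq2→web2→db2: 7 + 3 + 8 = 18
db1→lb2→api1→db2: 7 + 2 + 6 = 15
db1→api1→db2: 13 + 6 = 19
db1→web2→db2: 7 + 8 = 15
db1→mq2→api1→db2: 7 + 8 + 6 = 21
Shortest: 15 ms.

15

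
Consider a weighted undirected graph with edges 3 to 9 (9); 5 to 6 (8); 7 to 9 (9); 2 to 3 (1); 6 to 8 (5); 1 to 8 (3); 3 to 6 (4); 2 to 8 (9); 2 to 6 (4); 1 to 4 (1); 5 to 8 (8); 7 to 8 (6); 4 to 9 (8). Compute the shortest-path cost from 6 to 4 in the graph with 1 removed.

Some routes from 6 to 4 avoiding 1:
6 -> 2 -> 3 -> 9 -> 4: 4 + 1 + 9 + 8 = 22
6 -> 2 -> 8 -> 7 -> 9 -> 4: 4 + 9 + 6 + 9 + 8 = 36
6 -> 3 -> 2 -> 8 -> 7 -> 9 -> 4: 4 + 1 + 9 + 6 + 9 + 8 = 37
6 -> 3 -> 9 -> 4: 4 + 9 + 8 = 21
6 -> 8 -> 7 -> 9 -> 4: 5 + 6 + 9 + 8 = 28
6 -> 8 -> 2 -> 3 -> 9 -> 4: 5 + 9 + 1 + 9 + 8 = 32
The minimum is 21.

21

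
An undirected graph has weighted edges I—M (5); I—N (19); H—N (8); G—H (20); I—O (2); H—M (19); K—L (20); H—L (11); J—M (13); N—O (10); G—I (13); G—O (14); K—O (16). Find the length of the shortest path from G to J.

31

A few of the G→J routes:
G - O - N - H - M - J: 14 + 10 + 8 + 19 + 13 = 64
G - O - I - M - J: 14 + 2 + 5 + 13 = 34
G - H - M - J: 20 + 19 + 13 = 52
G - I - M - J: 13 + 5 + 13 = 31
G - H - N - O - I - M - J: 20 + 8 + 10 + 2 + 5 + 13 = 58
G - O - N - I - M - J: 14 + 10 + 19 + 5 + 13 = 61
Shortest: 31.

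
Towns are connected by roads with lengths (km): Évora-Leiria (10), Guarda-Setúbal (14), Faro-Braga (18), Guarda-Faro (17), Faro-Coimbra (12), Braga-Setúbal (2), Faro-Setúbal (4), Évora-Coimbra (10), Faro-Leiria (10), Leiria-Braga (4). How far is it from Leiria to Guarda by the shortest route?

20

Some routes from Leiria to Guarda:
Leiria → Braga → Setúbal → Guarda: 4 + 2 + 14 = 20
Leiria → Braga → Setúbal → Faro → Guarda: 4 + 2 + 4 + 17 = 27
Leiria → Faro → Guarda: 10 + 17 = 27
Leiria → Braga → Faro → Guarda: 4 + 18 + 17 = 39
Leiria → Faro → Setúbal → Guarda: 10 + 4 + 14 = 28
Best route has total 20 km.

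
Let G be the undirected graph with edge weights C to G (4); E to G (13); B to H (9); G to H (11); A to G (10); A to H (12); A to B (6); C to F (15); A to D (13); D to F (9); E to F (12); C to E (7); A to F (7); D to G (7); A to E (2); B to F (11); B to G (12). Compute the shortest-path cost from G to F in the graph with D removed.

Some routes from G to F avoiding D:
G → B → F: 12 + 11 = 23
G → E → A → F: 13 + 2 + 7 = 22
G → C → F: 4 + 15 = 19
G → C → E → A → F: 4 + 7 + 2 + 7 = 20
G → A → F: 10 + 7 = 17
Shortest: 17.

17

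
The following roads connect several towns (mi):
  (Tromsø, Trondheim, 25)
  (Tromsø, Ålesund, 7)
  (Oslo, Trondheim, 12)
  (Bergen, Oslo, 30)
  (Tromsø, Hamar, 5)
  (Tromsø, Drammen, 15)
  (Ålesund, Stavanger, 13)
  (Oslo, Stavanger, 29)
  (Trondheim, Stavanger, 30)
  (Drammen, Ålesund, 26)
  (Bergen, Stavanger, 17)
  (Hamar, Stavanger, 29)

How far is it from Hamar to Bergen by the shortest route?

42

Checking several routes:
Hamar - Tromsø - Ålesund - Stavanger - Bergen: 5 + 7 + 13 + 17 = 42
Hamar - Tromsø - Trondheim - Oslo - Bergen: 5 + 25 + 12 + 30 = 72
Hamar - Stavanger - Bergen: 29 + 17 = 46
The minimum is 42 mi.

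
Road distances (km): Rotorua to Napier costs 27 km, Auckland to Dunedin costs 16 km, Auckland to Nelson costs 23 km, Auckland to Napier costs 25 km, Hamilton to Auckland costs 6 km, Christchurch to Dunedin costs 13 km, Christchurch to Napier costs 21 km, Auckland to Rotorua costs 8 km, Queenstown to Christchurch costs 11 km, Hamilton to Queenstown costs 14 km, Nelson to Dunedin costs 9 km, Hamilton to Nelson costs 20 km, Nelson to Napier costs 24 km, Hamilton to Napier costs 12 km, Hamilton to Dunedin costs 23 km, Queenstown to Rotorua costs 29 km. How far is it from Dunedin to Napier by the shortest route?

33

A few of the Dunedin→Napier routes:
Dunedin -> Nelson -> Napier: 9 + 24 = 33
Dunedin -> Christchurch -> Napier: 13 + 21 = 34
Dunedin -> Auckland -> Hamilton -> Napier: 16 + 6 + 12 = 34
Shortest: 33 km.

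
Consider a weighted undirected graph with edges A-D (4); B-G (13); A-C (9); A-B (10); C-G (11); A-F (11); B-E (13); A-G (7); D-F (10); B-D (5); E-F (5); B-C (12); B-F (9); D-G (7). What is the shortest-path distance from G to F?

Comparing a few candidate routes:
G - D - B - F: 7 + 5 + 9 = 21
G - D - F: 7 + 10 = 17
G - A - F: 7 + 11 = 18
Best route has total 17.

17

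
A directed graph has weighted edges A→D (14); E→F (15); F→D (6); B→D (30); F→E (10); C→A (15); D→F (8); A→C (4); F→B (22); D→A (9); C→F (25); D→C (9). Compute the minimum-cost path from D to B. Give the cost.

30

Candidate routes:
D-C-F-B: 9 + 25 + 22 = 56
D-A-C-F-B: 9 + 4 + 25 + 22 = 60
D-F-B: 8 + 22 = 30
Best route has total 30.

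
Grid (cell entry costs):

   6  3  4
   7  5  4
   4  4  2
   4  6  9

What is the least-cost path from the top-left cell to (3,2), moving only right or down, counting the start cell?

Take r0c0 → r0c1 → r0c2 → r1c2 → r2c2 → r3c2 for a total of 6 + 3 + 4 + 4 + 2 + 9 = 28.

28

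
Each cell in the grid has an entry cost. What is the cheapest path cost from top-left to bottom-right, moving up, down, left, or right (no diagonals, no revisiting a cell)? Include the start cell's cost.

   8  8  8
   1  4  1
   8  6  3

17

Cheapest: r0c0 r1c0 r1c1 r1c2 r2c2
  8 + 1 + 4 + 1 + 3 = 17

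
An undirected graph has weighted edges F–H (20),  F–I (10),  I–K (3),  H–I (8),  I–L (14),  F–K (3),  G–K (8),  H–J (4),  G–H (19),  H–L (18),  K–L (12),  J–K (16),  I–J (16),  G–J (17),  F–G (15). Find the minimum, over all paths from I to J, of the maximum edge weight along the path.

Checking several routes:
I→H→J: max(8, 4) = 8
I→F→G→K→J: max(10, 15, 8, 16) = 16
I→L→K→J: max(14, 12, 16) = 16
I→F→K→J: max(10, 3, 16) = 16
Best route has worst link 8.

8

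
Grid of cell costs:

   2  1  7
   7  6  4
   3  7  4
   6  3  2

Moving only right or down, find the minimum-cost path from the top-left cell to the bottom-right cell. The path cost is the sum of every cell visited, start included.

Cheapest: (0,0) → (0,1) → (1,1) → (1,2) → (2,2) → (3,2)
  2 + 1 + 6 + 4 + 4 + 2 = 19
For comparison, the top-then-right route costs 20.

19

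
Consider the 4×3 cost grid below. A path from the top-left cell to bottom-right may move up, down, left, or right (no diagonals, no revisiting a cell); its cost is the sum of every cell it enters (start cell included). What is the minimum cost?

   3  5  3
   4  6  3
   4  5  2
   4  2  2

18

Best path: [0,0]→[0,1]→[0,2]→[1,2]→[2,2]→[3,2]
Cost: 3 + 5 + 3 + 3 + 2 + 2 = 18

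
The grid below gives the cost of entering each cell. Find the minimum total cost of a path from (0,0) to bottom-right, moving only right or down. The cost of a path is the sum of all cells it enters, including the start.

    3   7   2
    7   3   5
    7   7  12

Take [0,0] [0,1] [0,2] [1,2] [2,2] for a total of 3 + 7 + 2 + 5 + 12 = 29.

29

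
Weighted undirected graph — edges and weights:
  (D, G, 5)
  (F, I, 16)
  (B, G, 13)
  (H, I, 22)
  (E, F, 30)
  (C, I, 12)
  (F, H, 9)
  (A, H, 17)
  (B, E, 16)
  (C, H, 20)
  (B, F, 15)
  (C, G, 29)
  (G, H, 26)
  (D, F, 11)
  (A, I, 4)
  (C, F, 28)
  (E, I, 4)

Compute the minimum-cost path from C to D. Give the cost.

A few of the C→D routes:
C -> I -> E -> B -> G -> D: 12 + 4 + 16 + 13 + 5 = 50
C -> F -> D: 28 + 11 = 39
C -> G -> D: 29 + 5 = 34
C -> H -> G -> D: 20 + 26 + 5 = 51
C -> H -> F -> D: 20 + 9 + 11 = 40
C -> I -> F -> D: 12 + 16 + 11 = 39
Shortest: 34.

34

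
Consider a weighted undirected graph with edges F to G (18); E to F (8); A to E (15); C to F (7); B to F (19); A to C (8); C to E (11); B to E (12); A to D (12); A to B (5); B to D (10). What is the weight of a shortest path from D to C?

20

Some routes from D to C:
D-B-A-C: 10 + 5 + 8 = 23
D-B-E-F-C: 10 + 12 + 8 + 7 = 37
D-A-C: 12 + 8 = 20
D-B-E-C: 10 + 12 + 11 = 33
D-A-E-C: 12 + 15 + 11 = 38
D-B-F-C: 10 + 19 + 7 = 36
Best route has total 20.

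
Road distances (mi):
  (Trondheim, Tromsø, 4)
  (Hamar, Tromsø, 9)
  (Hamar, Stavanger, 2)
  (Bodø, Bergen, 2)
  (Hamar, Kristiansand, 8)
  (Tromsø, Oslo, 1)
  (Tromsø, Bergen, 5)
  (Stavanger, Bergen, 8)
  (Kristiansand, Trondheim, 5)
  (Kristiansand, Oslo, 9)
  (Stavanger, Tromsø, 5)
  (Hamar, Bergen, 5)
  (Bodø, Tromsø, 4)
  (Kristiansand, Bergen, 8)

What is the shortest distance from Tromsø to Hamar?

Checking several routes:
Tromsø→Hamar: 9
Tromsø→Stavanger→Hamar: 5 + 2 = 7
Tromsø→Bodø→Bergen→Hamar: 4 + 2 + 5 = 11
Tromsø→Bergen→Stavanger→Hamar: 5 + 8 + 2 = 15
Tromsø→Bergen→Hamar: 5 + 5 = 10
Shortest: 7 mi.

7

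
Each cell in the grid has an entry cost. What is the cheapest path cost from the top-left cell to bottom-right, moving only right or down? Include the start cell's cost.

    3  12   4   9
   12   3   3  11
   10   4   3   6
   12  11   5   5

One optimal route is [0,0]→[0,1]→[1,1]→[1,2]→[2,2]→[3,2]→[3,3].
Its cost is 3 + 12 + 3 + 3 + 3 + 5 + 5 = 34.
For comparison, the top-then-right route costs 50.

34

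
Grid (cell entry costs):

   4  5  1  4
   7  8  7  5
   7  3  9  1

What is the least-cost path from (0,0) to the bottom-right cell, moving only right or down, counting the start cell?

20

One optimal route is (0,0) -> (0,1) -> (0,2) -> (0,3) -> (1,3) -> (2,3).
Its cost is 4 + 5 + 1 + 4 + 5 + 1 = 20.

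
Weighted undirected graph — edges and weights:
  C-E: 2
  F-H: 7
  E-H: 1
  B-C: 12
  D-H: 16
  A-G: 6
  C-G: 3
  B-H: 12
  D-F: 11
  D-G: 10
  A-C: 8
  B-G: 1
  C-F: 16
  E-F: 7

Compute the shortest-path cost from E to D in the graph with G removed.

17

Comparing a few candidate routes:
E - F - D: 7 + 11 = 18
E - H - F - D: 1 + 7 + 11 = 19
E - C - F - H - D: 2 + 16 + 7 + 16 = 41
E - F - H - D: 7 + 7 + 16 = 30
E - H - D: 1 + 16 = 17
E - C - F - D: 2 + 16 + 11 = 29
Shortest: 17.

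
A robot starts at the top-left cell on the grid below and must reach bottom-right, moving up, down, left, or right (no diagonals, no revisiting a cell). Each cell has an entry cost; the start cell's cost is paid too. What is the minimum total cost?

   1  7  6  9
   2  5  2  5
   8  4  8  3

Best path: (0,0)→(1,0)→(1,1)→(1,2)→(1,3)→(2,3)
Cost: 1 + 2 + 5 + 2 + 5 + 3 = 18

18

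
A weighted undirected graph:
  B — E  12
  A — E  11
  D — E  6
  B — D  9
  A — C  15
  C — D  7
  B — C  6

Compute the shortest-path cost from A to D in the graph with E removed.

Routes from A to D avoiding E:
A→C→B→D: 15 + 6 + 9 = 30
A→C→D: 15 + 7 = 22
Shortest: 22.

22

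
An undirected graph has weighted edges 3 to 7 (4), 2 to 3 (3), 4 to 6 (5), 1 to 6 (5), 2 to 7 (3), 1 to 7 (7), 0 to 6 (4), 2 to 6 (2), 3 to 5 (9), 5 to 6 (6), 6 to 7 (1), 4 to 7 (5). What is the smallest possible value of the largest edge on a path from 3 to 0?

Checking several routes:
3 -> 7 -> 2 -> 6 -> 0: max(4, 3, 2, 4) = 4
3 -> 2 -> 6 -> 0: max(3, 2, 4) = 4
3 -> 7 -> 6 -> 0: max(4, 1, 4) = 4
3 -> 2 -> 7 -> 6 -> 0: max(3, 3, 1, 4) = 4
3 -> 2 -> 7 -> 4 -> 6 -> 0: max(3, 3, 5, 5, 4) = 5
Best route has worst link 4.

4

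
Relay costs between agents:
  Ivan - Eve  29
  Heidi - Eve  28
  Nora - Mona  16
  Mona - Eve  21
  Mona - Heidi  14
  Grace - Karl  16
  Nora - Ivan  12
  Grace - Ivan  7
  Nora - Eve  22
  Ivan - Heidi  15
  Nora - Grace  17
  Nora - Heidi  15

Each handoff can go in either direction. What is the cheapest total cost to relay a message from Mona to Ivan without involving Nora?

29

Some routes from Mona to Ivan avoiding Nora:
Mona -> Heidi -> Ivan: 14 + 15 = 29
Mona -> Eve -> Heidi -> Ivan: 21 + 28 + 15 = 64
Mona -> Eve -> Ivan: 21 + 29 = 50
The minimum is 29.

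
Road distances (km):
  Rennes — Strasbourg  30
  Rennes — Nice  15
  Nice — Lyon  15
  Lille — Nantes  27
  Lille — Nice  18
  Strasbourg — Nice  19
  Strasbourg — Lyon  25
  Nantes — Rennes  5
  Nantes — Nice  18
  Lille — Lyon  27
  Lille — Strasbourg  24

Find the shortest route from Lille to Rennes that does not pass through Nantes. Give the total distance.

33

Comparing a few candidate routes:
Lille-Nice-Strasbourg-Rennes: 18 + 19 + 30 = 67
Lille-Nice-Rennes: 18 + 15 = 33
Lille-Strasbourg-Nice-Rennes: 24 + 19 + 15 = 58
Lille-Lyon-Nice-Rennes: 27 + 15 + 15 = 57
Lille-Strasbourg-Lyon-Nice-Rennes: 24 + 25 + 15 + 15 = 79
Lille-Strasbourg-Rennes: 24 + 30 = 54
The minimum is 33 km.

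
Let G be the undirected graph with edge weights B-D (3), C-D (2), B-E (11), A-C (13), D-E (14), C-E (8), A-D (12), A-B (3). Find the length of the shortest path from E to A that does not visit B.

21

A few of the E→A routes:
E → D → A: 14 + 12 = 26
E → C → D → A: 8 + 2 + 12 = 22
E → C → A: 8 + 13 = 21
Shortest: 21.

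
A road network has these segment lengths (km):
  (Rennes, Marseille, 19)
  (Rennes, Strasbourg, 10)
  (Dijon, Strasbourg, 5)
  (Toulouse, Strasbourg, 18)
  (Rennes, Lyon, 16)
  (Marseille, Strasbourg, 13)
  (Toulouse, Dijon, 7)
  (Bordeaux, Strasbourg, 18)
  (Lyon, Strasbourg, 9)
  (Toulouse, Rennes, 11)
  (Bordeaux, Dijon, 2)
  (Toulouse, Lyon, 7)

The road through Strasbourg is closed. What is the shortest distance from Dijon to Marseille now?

37

Routes from Dijon to Marseille avoiding Strasbourg:
Dijon -> Toulouse -> Rennes -> Marseille: 7 + 11 + 19 = 37
Dijon -> Toulouse -> Lyon -> Rennes -> Marseille: 7 + 7 + 16 + 19 = 49
Best route has total 37 km.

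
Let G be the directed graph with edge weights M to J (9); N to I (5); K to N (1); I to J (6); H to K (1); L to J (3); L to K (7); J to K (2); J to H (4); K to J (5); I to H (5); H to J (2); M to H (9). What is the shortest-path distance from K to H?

9

Routes from K to H:
K→N→I→H: 1 + 5 + 5 = 11
K→J→H: 5 + 4 = 9
K→N→I→J→H: 1 + 5 + 6 + 4 = 16
Shortest: 9.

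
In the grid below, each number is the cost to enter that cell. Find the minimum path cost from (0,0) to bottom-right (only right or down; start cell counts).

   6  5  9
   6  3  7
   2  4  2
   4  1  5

Take [0,0] → [0,1] → [1,1] → [2,1] → [3,1] → [3,2] for a total of 6 + 5 + 3 + 4 + 1 + 5 = 24.
For comparison, the top-then-right route costs 34.

24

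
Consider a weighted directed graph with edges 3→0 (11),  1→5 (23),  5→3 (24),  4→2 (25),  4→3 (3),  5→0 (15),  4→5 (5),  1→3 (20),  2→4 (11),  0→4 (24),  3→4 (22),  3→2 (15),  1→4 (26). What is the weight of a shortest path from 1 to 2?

35

Comparing a few candidate routes:
1 -> 4 -> 2: 26 + 25 = 51
1 -> 4 -> 3 -> 2: 26 + 3 + 15 = 44
1 -> 5 -> 3 -> 2: 23 + 24 + 15 = 62
1 -> 3 -> 4 -> 2: 20 + 22 + 25 = 67
1 -> 3 -> 2: 20 + 15 = 35
Shortest: 35.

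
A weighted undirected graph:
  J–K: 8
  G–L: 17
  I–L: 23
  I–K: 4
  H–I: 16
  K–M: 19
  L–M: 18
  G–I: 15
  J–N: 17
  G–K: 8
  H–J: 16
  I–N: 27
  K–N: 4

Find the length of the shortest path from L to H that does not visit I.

Candidate routes:
L -> M -> K -> J -> H: 18 + 19 + 8 + 16 = 61
L -> G -> K -> N -> J -> H: 17 + 8 + 4 + 17 + 16 = 62
L -> G -> K -> J -> H: 17 + 8 + 8 + 16 = 49
L -> M -> K -> N -> J -> H: 18 + 19 + 4 + 17 + 16 = 74
The minimum is 49.

49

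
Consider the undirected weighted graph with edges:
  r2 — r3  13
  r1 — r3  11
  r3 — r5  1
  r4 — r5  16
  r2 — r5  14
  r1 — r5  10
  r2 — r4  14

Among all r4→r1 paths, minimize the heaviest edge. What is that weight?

14

A few of the r4→r1 routes:
r4 → r2 → r3 → r1: max(14, 13, 11) = 14
r4 → r2 → r5 → r3 → r1: max(14, 14, 1, 11) = 14
r4 → r2 → r5 → r1: max(14, 14, 10) = 14
r4 → r5 → r3 → r1: max(16, 1, 11) = 16
r4 → r2 → r3 → r5 → r1: max(14, 13, 1, 10) = 14
The minimum achievable maximum is 14.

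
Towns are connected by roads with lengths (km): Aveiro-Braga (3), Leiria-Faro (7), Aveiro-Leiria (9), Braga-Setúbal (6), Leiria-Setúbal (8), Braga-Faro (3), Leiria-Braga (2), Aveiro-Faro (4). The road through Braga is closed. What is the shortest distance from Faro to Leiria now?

Candidate routes:
Faro - Leiria: 7
Faro - Aveiro - Leiria: 4 + 9 = 13
The minimum is 7 km.

7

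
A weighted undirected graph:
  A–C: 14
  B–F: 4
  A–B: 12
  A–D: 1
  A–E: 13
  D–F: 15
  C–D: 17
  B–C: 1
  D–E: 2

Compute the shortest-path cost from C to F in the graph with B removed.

30

Routes from C to F avoiding B:
C→A→D→F: 14 + 1 + 15 = 30
C→A→E→D→F: 14 + 13 + 2 + 15 = 44
C→D→F: 17 + 15 = 32
Best route has total 30.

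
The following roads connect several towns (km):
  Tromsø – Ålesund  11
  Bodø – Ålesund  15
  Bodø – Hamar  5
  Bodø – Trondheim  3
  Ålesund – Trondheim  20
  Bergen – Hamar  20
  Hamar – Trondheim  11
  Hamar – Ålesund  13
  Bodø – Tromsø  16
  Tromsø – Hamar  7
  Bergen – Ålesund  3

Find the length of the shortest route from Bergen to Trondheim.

Some routes from Bergen to Trondheim:
Bergen-Ålesund-Hamar-Bodø-Trondheim: 3 + 13 + 5 + 3 = 24
Bergen-Ålesund-Bodø-Trondheim: 3 + 15 + 3 = 21
Bergen-Ålesund-Hamar-Trondheim: 3 + 13 + 11 = 27
Bergen-Ålesund-Trondheim: 3 + 20 = 23
Shortest: 21 km.

21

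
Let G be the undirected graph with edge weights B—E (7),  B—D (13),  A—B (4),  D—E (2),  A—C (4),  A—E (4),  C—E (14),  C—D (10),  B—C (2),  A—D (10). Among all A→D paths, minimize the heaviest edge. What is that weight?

Some routes from A to D:
A - B - C - D: max(4, 2, 10) = 10
A - C - B - E - D: max(4, 2, 7, 2) = 7
A - E - D: max(4, 2) = 4
A - E - B - C - D: max(4, 7, 2, 10) = 10
A - C - D: max(4, 10) = 10
A - B - E - D: max(4, 7, 2) = 7
The minimum achievable maximum is 4.

4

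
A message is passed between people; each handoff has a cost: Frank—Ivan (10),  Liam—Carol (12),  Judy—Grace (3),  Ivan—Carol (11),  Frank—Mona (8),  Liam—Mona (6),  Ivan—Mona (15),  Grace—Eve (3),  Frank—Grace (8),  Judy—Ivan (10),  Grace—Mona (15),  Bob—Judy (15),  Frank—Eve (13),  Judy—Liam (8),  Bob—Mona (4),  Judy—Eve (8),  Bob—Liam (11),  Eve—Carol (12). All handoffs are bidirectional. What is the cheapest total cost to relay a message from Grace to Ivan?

13

Checking several routes:
Grace - Eve - Judy - Ivan: 3 + 8 + 10 = 21
Grace - Frank - Ivan: 8 + 10 = 18
Grace - Judy - Ivan: 3 + 10 = 13
Best route has total 13.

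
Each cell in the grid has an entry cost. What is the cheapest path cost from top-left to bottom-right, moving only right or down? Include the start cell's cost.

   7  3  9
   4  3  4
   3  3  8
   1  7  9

Take (0,0) -> (1,0) -> (2,0) -> (3,0) -> (3,1) -> (3,2) for a total of 7 + 4 + 3 + 1 + 7 + 9 = 31.

31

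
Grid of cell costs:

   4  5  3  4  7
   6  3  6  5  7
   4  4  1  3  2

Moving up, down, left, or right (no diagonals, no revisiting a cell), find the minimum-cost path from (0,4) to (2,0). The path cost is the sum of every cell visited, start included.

28

One optimal route is (0,4) (0,3) (1,3) (2,3) (2,2) (2,1) (2,0).
Its cost is 7 + 4 + 5 + 3 + 1 + 4 + 4 = 28.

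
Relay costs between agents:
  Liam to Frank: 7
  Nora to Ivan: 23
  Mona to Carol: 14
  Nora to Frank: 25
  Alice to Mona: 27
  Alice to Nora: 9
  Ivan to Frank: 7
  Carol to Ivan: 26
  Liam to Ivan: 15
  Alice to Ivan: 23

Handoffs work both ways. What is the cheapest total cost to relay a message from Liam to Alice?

Checking several routes:
Liam - Ivan - Alice: 15 + 23 = 38
Liam - Frank - Ivan - Nora - Alice: 7 + 7 + 23 + 9 = 46
Liam - Frank - Nora - Alice: 7 + 25 + 9 = 41
Liam - Frank - Ivan - Alice: 7 + 7 + 23 = 37
The minimum is 37.

37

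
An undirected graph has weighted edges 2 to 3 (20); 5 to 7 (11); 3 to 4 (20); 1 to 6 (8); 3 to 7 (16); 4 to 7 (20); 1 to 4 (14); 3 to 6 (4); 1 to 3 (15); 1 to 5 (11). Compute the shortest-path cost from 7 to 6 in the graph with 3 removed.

30

Routes from 7 to 6 avoiding 3:
7 -> 5 -> 1 -> 6: 11 + 11 + 8 = 30
7 -> 4 -> 1 -> 6: 20 + 14 + 8 = 42
Best route has total 30.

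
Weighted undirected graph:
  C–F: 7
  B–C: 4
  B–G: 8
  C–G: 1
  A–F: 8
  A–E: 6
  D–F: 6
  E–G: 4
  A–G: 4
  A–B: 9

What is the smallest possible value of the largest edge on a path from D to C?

Checking several routes:
D → F → C: max(6, 7) = 7
D → F → A → G → C: max(6, 8, 4, 1) = 8
D → F → A → G → B → C: max(6, 8, 4, 8, 4) = 8
Best route has worst link 7.

7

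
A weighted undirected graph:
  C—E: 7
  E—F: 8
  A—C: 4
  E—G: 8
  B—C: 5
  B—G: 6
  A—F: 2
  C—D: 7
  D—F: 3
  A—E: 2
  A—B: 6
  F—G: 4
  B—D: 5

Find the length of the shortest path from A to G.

6

Some routes from A to G:
A → E → F → G: 2 + 8 + 4 = 14
A → E → G: 2 + 8 = 10
A → F → G: 2 + 4 = 6
A → F → D → B → G: 2 + 3 + 5 + 6 = 16
A → B → G: 6 + 6 = 12
A → C → B → G: 4 + 5 + 6 = 15
The minimum is 6.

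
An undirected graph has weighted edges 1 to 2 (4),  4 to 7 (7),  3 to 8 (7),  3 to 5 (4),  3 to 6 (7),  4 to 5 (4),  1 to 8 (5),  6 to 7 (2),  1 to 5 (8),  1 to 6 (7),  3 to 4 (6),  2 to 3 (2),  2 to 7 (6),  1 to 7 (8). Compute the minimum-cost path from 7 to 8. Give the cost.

13

Some routes from 7 to 8:
7 -> 2 -> 1 -> 8: 6 + 4 + 5 = 15
7 -> 1 -> 8: 8 + 5 = 13
7 -> 6 -> 3 -> 8: 2 + 7 + 7 = 16
7 -> 6 -> 1 -> 8: 2 + 7 + 5 = 14
7 -> 4 -> 3 -> 8: 7 + 6 + 7 = 20
7 -> 2 -> 3 -> 8: 6 + 2 + 7 = 15
Best route has total 13.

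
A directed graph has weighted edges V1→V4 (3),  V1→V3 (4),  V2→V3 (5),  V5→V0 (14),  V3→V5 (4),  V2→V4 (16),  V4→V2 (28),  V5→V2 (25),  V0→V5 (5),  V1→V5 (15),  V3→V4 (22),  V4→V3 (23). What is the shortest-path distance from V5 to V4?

41

Candidate routes:
V5 - V2 - V3 - V4: 25 + 5 + 22 = 52
V5 - V2 - V4: 25 + 16 = 41
Best route has total 41.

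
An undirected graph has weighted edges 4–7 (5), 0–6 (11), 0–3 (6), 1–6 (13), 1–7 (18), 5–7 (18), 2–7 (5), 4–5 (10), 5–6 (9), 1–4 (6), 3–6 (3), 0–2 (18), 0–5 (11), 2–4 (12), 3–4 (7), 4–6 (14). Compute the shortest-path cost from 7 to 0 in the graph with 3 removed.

Comparing a few candidate routes:
7 → 4 → 1 → 6 → 0: 5 + 6 + 13 + 11 = 35
7 → 5 → 0: 18 + 11 = 29
7 → 4 → 5 → 0: 5 + 10 + 11 = 26
7 → 2 → 0: 5 + 18 = 23
7 → 4 → 6 → 0: 5 + 14 + 11 = 30
7 → 4 → 2 → 0: 5 + 12 + 18 = 35
Best route has total 23.

23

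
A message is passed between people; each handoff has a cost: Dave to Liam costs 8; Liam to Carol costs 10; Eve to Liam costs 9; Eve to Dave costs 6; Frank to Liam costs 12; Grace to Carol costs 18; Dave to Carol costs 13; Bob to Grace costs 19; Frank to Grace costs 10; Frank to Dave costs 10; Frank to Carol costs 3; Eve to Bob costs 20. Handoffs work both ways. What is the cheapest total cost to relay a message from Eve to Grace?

Comparing a few candidate routes:
Eve -> Dave -> Frank -> Grace: 6 + 10 + 10 = 26
Eve -> Dave -> Carol -> Frank -> Grace: 6 + 13 + 3 + 10 = 32
Eve -> Liam -> Frank -> Grace: 9 + 12 + 10 = 31
Eve -> Dave -> Liam -> Frank -> Grace: 6 + 8 + 12 + 10 = 36
Eve -> Liam -> Carol -> Frank -> Grace: 9 + 10 + 3 + 10 = 32
Best route has total 26.

26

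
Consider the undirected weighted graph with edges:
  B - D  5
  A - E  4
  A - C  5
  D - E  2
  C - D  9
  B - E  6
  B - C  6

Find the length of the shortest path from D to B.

5

Routes from D to B:
D → E → A → C → B: 2 + 4 + 5 + 6 = 17
D → C → B: 9 + 6 = 15
D → C → A → E → B: 9 + 5 + 4 + 6 = 24
D → B: 5
D → E → B: 2 + 6 = 8
Best route has total 5.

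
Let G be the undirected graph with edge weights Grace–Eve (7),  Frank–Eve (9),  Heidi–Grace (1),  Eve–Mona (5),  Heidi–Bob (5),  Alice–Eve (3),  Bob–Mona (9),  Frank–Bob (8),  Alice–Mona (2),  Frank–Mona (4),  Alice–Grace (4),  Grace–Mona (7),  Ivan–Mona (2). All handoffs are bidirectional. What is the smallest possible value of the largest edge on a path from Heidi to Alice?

4

Some routes from Heidi to Alice:
Heidi - Grace - Alice: max(1, 4) = 4
Heidi - Grace - Eve - Alice: max(1, 7, 3) = 7
Heidi - Grace - Mona - Eve - Alice: max(1, 7, 5, 3) = 7
Heidi - Grace - Eve - Mona - Alice: max(1, 7, 5, 2) = 7
Heidi - Grace - Mona - Alice: max(1, 7, 2) = 7
Heidi - Bob - Frank - Mona - Grace - Alice: max(5, 8, 4, 7, 4) = 8
Best route has worst link 4.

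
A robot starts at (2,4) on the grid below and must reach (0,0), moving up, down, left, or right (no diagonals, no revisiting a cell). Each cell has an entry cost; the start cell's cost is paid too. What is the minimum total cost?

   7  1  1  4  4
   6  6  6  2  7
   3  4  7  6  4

Best path: r2c4 -> r2c3 -> r1c3 -> r0c3 -> r0c2 -> r0c1 -> r0c0
Cost: 4 + 6 + 2 + 4 + 1 + 1 + 7 = 25

25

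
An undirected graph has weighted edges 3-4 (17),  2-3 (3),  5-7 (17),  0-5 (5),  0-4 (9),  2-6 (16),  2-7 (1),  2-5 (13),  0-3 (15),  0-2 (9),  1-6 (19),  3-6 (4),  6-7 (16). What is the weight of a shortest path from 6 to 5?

20

Comparing a few candidate routes:
6-3-2-5: 4 + 3 + 13 = 20
6-3-2-0-5: 4 + 3 + 9 + 5 = 21
6-3-0-5: 4 + 15 + 5 = 24
The minimum is 20.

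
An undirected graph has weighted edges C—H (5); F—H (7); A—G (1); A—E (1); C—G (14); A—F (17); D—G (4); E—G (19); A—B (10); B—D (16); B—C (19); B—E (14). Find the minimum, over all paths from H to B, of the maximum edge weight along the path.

14

Checking several routes:
H→C→G→D→B: max(5, 14, 4, 16) = 16
H→C→G→A→B: max(5, 14, 1, 10) = 14
H→C→G→A→E→B: max(5, 14, 1, 1, 14) = 14
Smallest bottleneck: 14.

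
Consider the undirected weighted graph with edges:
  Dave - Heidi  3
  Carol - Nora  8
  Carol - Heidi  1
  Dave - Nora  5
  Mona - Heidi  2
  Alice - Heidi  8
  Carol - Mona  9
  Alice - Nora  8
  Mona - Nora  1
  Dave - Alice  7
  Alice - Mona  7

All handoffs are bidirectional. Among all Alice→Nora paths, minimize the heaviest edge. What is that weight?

A few of the Alice→Nora routes:
Alice→Dave→Nora: max(7, 5) = 7
Alice→Mona→Heidi→Dave→Nora: max(7, 2, 3, 5) = 7
Alice→Mona→Nora: max(7, 1) = 7
Best route has worst link 7.

7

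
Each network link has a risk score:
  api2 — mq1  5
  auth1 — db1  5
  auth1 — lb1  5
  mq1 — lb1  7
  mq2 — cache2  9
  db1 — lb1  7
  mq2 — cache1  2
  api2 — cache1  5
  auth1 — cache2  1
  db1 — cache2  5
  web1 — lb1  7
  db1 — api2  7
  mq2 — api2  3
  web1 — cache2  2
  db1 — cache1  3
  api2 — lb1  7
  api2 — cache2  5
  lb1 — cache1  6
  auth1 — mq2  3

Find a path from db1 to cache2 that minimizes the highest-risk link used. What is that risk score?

3

A few of the db1→cache2 routes:
db1 - cache1 - mq2 - auth1 - cache2: max(3, 2, 3, 1) = 3
db1 - cache1 - api2 - mq2 - auth1 - cache2: max(3, 5, 3, 3, 1) = 5
db1 - cache2: max(5) = 5
db1 - cache1 - api2 - cache2: max(3, 5, 5) = 5
db1 - cache1 - mq2 - api2 - cache2: max(3, 2, 3, 5) = 5
The minimum achievable maximum is 3.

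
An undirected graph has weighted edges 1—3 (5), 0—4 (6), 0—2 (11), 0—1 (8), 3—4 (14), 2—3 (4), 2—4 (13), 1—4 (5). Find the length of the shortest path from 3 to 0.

Comparing a few candidate routes:
3 -> 1 -> 4 -> 0: 5 + 5 + 6 = 16
3 -> 1 -> 0: 5 + 8 = 13
3 -> 4 -> 1 -> 0: 14 + 5 + 8 = 27
3 -> 2 -> 4 -> 0: 4 + 13 + 6 = 23
3 -> 2 -> 0: 4 + 11 = 15
3 -> 4 -> 0: 14 + 6 = 20
The minimum is 13.

13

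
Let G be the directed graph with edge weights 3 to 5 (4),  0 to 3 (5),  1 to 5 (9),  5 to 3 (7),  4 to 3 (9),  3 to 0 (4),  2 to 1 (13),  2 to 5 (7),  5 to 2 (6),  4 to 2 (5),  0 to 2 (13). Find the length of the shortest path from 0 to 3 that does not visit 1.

5

Routes from 0 to 3 avoiding 1:
0→3: 5
0→2→5→3: 13 + 7 + 7 = 27
Best route has total 5.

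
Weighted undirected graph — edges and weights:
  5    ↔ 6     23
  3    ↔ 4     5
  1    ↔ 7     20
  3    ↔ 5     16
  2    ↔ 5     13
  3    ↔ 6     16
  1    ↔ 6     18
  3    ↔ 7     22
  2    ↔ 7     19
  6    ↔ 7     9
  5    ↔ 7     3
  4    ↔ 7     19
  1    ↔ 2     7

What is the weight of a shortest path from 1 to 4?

A few of the 1→4 routes:
1 → 2 → 7 → 4: 7 + 19 + 19 = 45
1 → 2 → 5 → 3 → 4: 7 + 13 + 16 + 5 = 41
1 → 7 → 5 → 3 → 4: 20 + 3 + 16 + 5 = 44
1 → 2 → 5 → 7 → 4: 7 + 13 + 3 + 19 = 42
1 → 6 → 3 → 4: 18 + 16 + 5 = 39
1 → 7 → 4: 20 + 19 = 39
Best route has total 39.

39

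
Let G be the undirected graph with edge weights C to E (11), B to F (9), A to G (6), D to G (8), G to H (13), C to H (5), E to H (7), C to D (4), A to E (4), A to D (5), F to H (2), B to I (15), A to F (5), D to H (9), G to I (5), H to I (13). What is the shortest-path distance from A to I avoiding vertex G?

20

Some routes from A to I avoiding G:
A - D - C - H - I: 5 + 4 + 5 + 13 = 27
A - E - H - I: 4 + 7 + 13 = 24
A - F - H - I: 5 + 2 + 13 = 20
Best route has total 20.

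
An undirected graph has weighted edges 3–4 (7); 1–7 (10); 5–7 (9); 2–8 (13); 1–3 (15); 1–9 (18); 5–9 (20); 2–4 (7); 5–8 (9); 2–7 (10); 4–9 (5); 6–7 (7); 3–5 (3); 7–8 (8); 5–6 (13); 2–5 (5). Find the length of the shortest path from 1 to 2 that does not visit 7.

23

Some routes from 1 to 2 avoiding 7:
1 - 3 - 5 - 2: 15 + 3 + 5 = 23
1 - 3 - 5 - 8 - 2: 15 + 3 + 9 + 13 = 40
1 - 3 - 4 - 2: 15 + 7 + 7 = 29
1 - 9 - 4 - 3 - 5 - 2: 18 + 5 + 7 + 3 + 5 = 38
1 - 9 - 4 - 2: 18 + 5 + 7 = 30
Best route has total 23.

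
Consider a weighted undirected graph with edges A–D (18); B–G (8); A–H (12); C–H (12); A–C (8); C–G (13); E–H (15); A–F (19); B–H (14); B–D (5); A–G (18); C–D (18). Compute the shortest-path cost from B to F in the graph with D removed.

Comparing a few candidate routes:
B → H → A → F: 14 + 12 + 19 = 45
B → G → A → F: 8 + 18 + 19 = 45
B → H → C → A → F: 14 + 12 + 8 + 19 = 53
B → G → C → A → F: 8 + 13 + 8 + 19 = 48
The minimum is 45.

45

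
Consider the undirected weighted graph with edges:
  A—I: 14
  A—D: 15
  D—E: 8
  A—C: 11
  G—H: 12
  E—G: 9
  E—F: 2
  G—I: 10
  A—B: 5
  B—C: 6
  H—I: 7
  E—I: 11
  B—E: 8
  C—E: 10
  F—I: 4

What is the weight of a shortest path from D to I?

14

A few of the D→I routes:
D-E-I: 8 + 11 = 19
D-A-I: 15 + 14 = 29
D-E-F-I: 8 + 2 + 4 = 14
D-A-B-E-F-I: 15 + 5 + 8 + 2 + 4 = 34
D-E-G-I: 8 + 9 + 10 = 27
The minimum is 14.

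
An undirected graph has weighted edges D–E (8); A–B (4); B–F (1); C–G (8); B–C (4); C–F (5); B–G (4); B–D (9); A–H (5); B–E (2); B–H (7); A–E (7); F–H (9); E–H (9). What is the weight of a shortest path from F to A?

5

Checking several routes:
F -> B -> A: 1 + 4 = 5
F -> B -> E -> A: 1 + 2 + 7 = 10
F -> B -> H -> A: 1 + 7 + 5 = 13
The minimum is 5.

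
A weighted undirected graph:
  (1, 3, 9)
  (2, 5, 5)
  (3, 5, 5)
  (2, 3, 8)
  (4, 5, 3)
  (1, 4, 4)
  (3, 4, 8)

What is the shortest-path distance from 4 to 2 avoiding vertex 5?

16

Routes from 4 to 2 avoiding 5:
4→3→2: 8 + 8 = 16
4→1→3→2: 4 + 9 + 8 = 21
The minimum is 16.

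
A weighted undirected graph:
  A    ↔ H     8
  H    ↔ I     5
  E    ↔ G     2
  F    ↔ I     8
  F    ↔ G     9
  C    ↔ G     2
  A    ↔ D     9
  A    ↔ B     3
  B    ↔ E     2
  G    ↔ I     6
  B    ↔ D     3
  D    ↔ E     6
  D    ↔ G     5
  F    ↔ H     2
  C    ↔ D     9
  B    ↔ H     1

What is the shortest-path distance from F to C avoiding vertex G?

A few of the F→C routes:
F - H - A - B - D - C: 2 + 8 + 3 + 3 + 9 = 25
F - H - B - A - D - C: 2 + 1 + 3 + 9 + 9 = 24
F - H - B - E - D - C: 2 + 1 + 2 + 6 + 9 = 20
F - H - B - D - C: 2 + 1 + 3 + 9 = 15
The minimum is 15.

15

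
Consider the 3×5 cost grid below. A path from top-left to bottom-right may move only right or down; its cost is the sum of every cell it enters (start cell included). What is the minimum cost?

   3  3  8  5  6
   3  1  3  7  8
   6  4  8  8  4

29

Best path: (0,0) → (0,1) → (1,1) → (1,2) → (1,3) → (1,4) → (2,4)
Cost: 3 + 3 + 1 + 3 + 7 + 8 + 4 = 29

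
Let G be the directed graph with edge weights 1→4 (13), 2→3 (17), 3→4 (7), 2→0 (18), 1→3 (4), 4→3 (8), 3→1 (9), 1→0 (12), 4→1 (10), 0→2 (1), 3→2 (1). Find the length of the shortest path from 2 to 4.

24

Paths from 2 to 4:
2 -> 3 -> 1 -> 4: 17 + 9 + 13 = 39
2 -> 3 -> 4: 17 + 7 = 24
The minimum is 24.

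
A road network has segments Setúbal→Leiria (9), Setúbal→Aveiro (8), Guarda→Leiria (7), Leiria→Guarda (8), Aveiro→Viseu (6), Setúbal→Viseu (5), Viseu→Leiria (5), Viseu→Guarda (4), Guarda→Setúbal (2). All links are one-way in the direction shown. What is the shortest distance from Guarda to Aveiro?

Routes from Guarda to Aveiro:
Guarda - Setúbal - Aveiro: 2 + 8 = 10
Best route has total 10 mi.

10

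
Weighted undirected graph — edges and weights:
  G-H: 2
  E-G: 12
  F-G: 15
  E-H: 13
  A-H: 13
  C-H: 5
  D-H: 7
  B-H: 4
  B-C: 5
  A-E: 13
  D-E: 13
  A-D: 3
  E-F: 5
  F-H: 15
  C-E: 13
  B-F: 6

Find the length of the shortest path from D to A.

Some routes from D to A:
D-H-B-F-E-A: 7 + 4 + 6 + 5 + 13 = 35
D-H-A: 7 + 13 = 20
D-H-E-A: 7 + 13 + 13 = 33
D-H-G-E-A: 7 + 2 + 12 + 13 = 34
D-E-A: 13 + 13 = 26
D-A: 3
The minimum is 3.

3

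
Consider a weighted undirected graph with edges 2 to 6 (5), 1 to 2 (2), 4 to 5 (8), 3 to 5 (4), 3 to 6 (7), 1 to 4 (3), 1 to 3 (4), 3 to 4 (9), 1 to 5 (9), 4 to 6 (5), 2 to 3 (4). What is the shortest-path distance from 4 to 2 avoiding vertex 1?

10

Some routes from 4 to 2 avoiding 1:
4 - 6 - 3 - 2: 5 + 7 + 4 = 16
4 - 3 - 2: 9 + 4 = 13
4 - 6 - 2: 5 + 5 = 10
Shortest: 10.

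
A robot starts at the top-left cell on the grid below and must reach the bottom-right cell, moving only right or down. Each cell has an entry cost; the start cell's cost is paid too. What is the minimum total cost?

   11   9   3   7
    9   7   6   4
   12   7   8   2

35

Path r0c0→r0c1→r0c2→r1c2→r1c3→r2c3: 11 + 9 + 3 + 6 + 4 + 2 = 35.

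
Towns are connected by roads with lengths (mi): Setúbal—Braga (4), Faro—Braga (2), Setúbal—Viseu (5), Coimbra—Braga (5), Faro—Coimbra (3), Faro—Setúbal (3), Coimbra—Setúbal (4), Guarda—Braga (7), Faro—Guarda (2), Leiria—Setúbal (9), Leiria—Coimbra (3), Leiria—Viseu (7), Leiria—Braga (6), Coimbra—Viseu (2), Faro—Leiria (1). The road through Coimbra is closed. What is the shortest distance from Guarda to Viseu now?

10

Some routes from Guarda to Viseu avoiding Coimbra:
Guarda -> Faro -> Leiria -> Viseu: 2 + 1 + 7 = 10
Guarda -> Braga -> Setúbal -> Viseu: 7 + 4 + 5 = 16
Guarda -> Faro -> Braga -> Setúbal -> Viseu: 2 + 2 + 4 + 5 = 13
Guarda -> Faro -> Setúbal -> Viseu: 2 + 3 + 5 = 10
Guarda -> Faro -> Leiria -> Setúbal -> Viseu: 2 + 1 + 9 + 5 = 17
Shortest: 10 mi.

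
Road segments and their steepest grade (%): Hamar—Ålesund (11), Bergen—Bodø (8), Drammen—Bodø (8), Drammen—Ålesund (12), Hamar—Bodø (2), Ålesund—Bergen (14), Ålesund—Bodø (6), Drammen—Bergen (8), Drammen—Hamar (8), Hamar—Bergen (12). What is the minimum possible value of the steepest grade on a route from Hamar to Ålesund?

6

Some routes from Hamar to Ålesund:
Hamar-Drammen-Bergen-Bodø-Ålesund: max(8, 8, 8, 6) = 8
Hamar-Bodø-Ålesund: max(2, 6) = 6
Hamar-Drammen-Bodø-Ålesund: max(8, 8, 6) = 8
Smallest bottleneck: 6%.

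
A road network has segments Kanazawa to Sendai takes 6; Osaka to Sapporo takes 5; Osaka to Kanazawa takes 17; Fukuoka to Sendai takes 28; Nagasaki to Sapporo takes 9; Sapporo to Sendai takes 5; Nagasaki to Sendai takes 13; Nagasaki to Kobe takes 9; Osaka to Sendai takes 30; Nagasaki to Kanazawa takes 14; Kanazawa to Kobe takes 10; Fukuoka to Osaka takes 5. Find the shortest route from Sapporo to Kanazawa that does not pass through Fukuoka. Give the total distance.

Comparing a few candidate routes:
Sapporo-Osaka-Kanazawa: 5 + 17 = 22
Sapporo-Nagasaki-Kanazawa: 9 + 14 = 23
Sapporo-Nagasaki-Sendai-Kanazawa: 9 + 13 + 6 = 28
Sapporo-Sendai-Kanazawa: 5 + 6 = 11
Shortest: 11.

11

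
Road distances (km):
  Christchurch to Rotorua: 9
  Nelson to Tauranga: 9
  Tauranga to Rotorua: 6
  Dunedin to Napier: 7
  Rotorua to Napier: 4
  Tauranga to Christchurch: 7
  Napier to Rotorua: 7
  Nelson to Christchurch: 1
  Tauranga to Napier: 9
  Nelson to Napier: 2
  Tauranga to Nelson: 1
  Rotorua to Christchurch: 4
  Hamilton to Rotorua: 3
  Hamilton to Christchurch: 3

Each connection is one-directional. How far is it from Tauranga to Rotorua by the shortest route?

Paths from Tauranga to Rotorua:
Tauranga -> Christchurch -> Rotorua: 7 + 9 = 16
Tauranga -> Nelson -> Napier -> Rotorua: 1 + 2 + 7 = 10
Tauranga -> Nelson -> Christchurch -> Rotorua: 1 + 1 + 9 = 11
Tauranga -> Rotorua: 6
Tauranga -> Napier -> Rotorua: 9 + 7 = 16
Shortest: 6 km.

6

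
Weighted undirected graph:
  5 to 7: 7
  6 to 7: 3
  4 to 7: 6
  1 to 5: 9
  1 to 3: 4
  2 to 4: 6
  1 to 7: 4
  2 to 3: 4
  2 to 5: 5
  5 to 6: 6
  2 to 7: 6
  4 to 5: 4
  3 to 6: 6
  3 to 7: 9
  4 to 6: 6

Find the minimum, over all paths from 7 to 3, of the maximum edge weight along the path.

Comparing a few candidate routes:
7 → 1 → 3: max(4, 4) = 4
7 → 4 → 2 → 5 → 6 → 3: max(6, 6, 5, 6, 6) = 6
7 → 4 → 5 → 2 → 3: max(6, 4, 5, 4) = 6
7 → 4 → 6 → 5 → 2 → 3: max(6, 6, 6, 5, 4) = 6
7 → 4 → 6 → 3: max(6, 6, 6) = 6
7 → 4 → 2 → 3: max(6, 6, 4) = 6
The minimum achievable maximum is 4.

4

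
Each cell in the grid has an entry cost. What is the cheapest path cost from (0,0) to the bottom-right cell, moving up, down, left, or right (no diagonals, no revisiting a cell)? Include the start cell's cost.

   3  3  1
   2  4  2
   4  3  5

One optimal route is (0,0)→(0,1)→(0,2)→(1,2)→(2,2).
Its cost is 3 + 3 + 1 + 2 + 5 = 14.

14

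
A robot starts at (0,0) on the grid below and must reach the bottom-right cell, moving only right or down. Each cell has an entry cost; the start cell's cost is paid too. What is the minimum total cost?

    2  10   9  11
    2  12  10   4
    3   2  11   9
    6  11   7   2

Cheapest: r0c0 -> r1c0 -> r2c0 -> r2c1 -> r2c2 -> r3c2 -> r3c3
  2 + 2 + 3 + 2 + 11 + 7 + 2 = 29
For comparison, the top-then-right route costs 47.

29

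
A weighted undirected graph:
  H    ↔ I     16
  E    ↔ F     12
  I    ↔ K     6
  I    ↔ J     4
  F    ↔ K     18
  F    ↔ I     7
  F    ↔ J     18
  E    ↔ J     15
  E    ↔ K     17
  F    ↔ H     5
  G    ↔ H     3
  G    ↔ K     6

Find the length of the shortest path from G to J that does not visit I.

26

Some routes from G to J avoiding I:
G - H - F - E - J: 3 + 5 + 12 + 15 = 35
G - H - F - J: 3 + 5 + 18 = 26
G - K - E - J: 6 + 17 + 15 = 38
G - K - F - J: 6 + 18 + 18 = 42
Best route has total 26.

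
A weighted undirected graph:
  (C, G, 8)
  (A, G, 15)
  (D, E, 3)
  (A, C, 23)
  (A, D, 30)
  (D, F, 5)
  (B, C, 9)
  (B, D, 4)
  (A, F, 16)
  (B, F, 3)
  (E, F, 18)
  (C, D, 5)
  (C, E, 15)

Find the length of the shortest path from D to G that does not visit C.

Candidate routes:
D -> E -> F -> A -> G: 3 + 18 + 16 + 15 = 52
D -> F -> A -> G: 5 + 16 + 15 = 36
D -> A -> G: 30 + 15 = 45
D -> B -> F -> A -> G: 4 + 3 + 16 + 15 = 38
Best route has total 36.

36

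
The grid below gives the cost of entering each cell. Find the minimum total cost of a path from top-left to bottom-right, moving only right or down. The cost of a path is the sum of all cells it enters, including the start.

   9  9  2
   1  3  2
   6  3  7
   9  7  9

31

One optimal route is [0,0] → [1,0] → [1,1] → [1,2] → [2,2] → [3,2].
Its cost is 9 + 1 + 3 + 2 + 7 + 9 = 31.
For comparison, the top-then-right route costs 38.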